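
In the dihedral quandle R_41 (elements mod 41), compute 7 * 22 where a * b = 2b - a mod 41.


7 * 22 = 2*22 - 7 mod 41
= 44 - 7 mod 41
= 37 mod 41 = 37

37


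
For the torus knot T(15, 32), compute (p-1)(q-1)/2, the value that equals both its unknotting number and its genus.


For a torus knot T(p,q), both the unknotting number and genus equal (p-1)(q-1)/2.
= (15-1)(32-1)/2
= 14*31/2
= 434/2 = 217

217


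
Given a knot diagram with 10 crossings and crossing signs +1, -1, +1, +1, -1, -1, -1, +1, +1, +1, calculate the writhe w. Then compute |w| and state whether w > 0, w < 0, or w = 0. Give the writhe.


Step 1: Count positive crossings (+1).
Positive crossings: 6
Step 2: Count negative crossings (-1).
Negative crossings: 4
Step 3: Writhe = (positive) - (negative)
w = 6 - 4 = 2
Step 4: |w| = 2, and w is positive

2


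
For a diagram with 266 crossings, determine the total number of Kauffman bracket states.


Each crossing contributes 2 choices (A-smoothing or B-smoothing).
Total states = 2^266 = 118571099379011784113736688648896417641748464297615937576404566024103044751294464

118571099379011784113736688648896417641748464297615937576404566024103044751294464


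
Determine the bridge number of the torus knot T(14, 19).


The bridge number of T(p,q) is min(p,q).
min(14, 19) = 14

14


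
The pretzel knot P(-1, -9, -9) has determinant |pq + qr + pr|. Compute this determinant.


Step 1: Compute pq + qr + pr.
pq = (-1)*(-9) = 9
qr = (-9)*(-9) = 81
pr = (-1)*(-9) = 9
pq + qr + pr = 9 + 81 + 9 = 99
Step 2: Take absolute value.
det(P(-1,-9,-9)) = |99| = 99

99


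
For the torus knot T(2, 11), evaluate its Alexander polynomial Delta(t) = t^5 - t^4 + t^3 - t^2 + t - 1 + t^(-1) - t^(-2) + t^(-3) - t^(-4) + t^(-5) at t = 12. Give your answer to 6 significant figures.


Substituting t = 12 into Delta(t) = t^5 - t^4 + t^3 - t^2 + t - 1 + t^(-1) - t^(-2) + t^(-3) - t^(-4) + t^(-5):
Term values: (248832) + (-20736) + (1728) + (-144) + (12) + (-1) + (0.0833333) + (-0.00694444) + (0.000578704) + (-4.82253e-05) + (4.01878e-06)
Sum = 229691.0769
Rounded to 6 significant figures: 229691

229691


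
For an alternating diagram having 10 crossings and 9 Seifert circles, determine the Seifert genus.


For alternating knots, g = (c - s + 1)/2.
= (10 - 9 + 1)/2
= 2/2 = 1

1


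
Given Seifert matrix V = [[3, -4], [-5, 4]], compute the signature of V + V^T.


Step 1: V + V^T = [[6, -9], [-9, 8]]
Step 2: trace = 14, det = -33
Step 3: Discriminant = 14^2 - 4*(-33) = 328
Step 4: Eigenvalues: 16.0554, -2.05539
Step 5: Signature = (# positive eigenvalues) - (# negative eigenvalues) = 0

0


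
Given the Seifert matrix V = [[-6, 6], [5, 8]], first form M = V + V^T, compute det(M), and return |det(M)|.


Step 1: Form V + V^T where V = [[-6, 6], [5, 8]]
  V^T = [[-6, 5], [6, 8]]
  V + V^T = [[-12, 11], [11, 16]]
Step 2: det(V + V^T) = (-12)*16 - 11*11
  = -192 - 121 = -313
Step 3: Knot determinant = |det(V + V^T)| = |-313| = 313

313


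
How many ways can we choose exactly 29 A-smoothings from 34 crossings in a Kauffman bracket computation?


We choose which 29 of 34 crossings get A-smoothings.
C(34, 29) = 34! / (29! * 5!)
= 278256

278256


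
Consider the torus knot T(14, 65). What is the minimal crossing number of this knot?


For a torus knot T(p, q) with gcd(p,q)=1,
the crossing number is min(p*(q-1), q*(p-1)).
p*(q-1) = 14*64 = 896
q*(p-1) = 65*13 = 845
min(896, 845) = 845

845


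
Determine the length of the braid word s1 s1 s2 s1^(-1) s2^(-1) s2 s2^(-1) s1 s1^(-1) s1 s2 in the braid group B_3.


The word length counts the number of generators (including inverses).
Listing each generator: s1, s1, s2, s1^(-1), s2^(-1), s2, s2^(-1), s1, s1^(-1), s1, s2
There are 11 generators in this braid word.

11


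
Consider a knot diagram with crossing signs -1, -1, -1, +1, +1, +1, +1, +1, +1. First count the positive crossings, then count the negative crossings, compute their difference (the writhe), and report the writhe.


Step 1: Count positive crossings (+1).
Positive crossings: 6
Step 2: Count negative crossings (-1).
Negative crossings: 3
Step 3: Writhe = (positive) - (negative)
w = 6 - 3 = 3
Step 4: |w| = 3, and w is positive

3


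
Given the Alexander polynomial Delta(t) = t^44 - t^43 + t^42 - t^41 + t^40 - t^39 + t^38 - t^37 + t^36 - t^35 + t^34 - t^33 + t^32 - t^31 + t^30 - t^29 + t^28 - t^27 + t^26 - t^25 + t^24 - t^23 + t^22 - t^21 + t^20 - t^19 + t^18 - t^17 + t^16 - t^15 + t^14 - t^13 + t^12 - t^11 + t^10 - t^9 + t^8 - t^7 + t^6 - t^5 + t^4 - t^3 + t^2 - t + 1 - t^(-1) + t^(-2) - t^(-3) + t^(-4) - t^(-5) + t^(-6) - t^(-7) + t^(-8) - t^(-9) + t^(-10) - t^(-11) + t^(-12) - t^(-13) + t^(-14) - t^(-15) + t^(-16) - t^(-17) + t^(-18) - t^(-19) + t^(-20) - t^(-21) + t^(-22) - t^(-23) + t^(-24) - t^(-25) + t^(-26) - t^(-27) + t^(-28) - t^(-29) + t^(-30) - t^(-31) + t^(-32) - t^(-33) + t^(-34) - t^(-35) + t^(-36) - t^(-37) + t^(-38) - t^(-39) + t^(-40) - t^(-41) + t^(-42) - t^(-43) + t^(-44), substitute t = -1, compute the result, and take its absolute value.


Step 1: The polynomial has 89 terms with alternating signs, exponents from 44 down to -44.
Step 2: Substitute t = -1. The i-th term has coefficient (-1)^i and exponent (m-i),
  so its value is (-1)^i * (-1)^(m-i) = (-1)^m = 1 for every i.
Step 3: All 89 terms equal 1, so Delta(-1) = 89 * (1) = 89
Step 4: |Delta(-1)| = 89

89


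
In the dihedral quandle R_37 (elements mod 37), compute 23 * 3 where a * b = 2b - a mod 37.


23 * 3 = 2*3 - 23 mod 37
= 6 - 23 mod 37
= -17 mod 37 = 20

20


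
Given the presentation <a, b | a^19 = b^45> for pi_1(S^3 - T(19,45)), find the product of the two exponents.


The relation is a^19 = b^45.
Product of exponents = 19 * 45
= 855

855


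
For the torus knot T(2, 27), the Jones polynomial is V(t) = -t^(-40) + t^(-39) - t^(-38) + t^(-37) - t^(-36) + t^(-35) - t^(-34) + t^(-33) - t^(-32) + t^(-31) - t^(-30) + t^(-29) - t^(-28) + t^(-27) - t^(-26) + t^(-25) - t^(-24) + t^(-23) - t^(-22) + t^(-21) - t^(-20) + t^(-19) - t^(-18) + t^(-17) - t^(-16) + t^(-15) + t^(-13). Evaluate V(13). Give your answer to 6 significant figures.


Substituting t = 13 into V(t) = -t^(-40) + t^(-39) - t^(-38) + t^(-37) - t^(-36) + t^(-35) - t^(-34) + t^(-33) - t^(-32) + t^(-31) - t^(-30) + t^(-29) - t^(-28) + t^(-27) - t^(-26) + t^(-25) - t^(-24) + t^(-23) - t^(-22) + t^(-21) - t^(-20) + t^(-19) - t^(-18) + t^(-17) - t^(-16) + t^(-15) + t^(-13):
  (-)t^(-40) = -2.76864e-45
  (+)t^(-39) = 3.59923e-44
  (-)t^(-38) = -4.679e-43
  (+)t^(-37) = 6.08269e-42
  (-)t^(-36) = -7.9075e-41
  (+)t^(-35) = 1.02798e-39
  (-)t^(-34) = -1.33637e-38
  (+)t^(-33) = 1.73728e-37
  (-)t^(-32) = -2.25846e-36
  (+)t^(-31) = 2.936e-35
  (-)t^(-30) = -3.8168e-34
  (+)t^(-29) = 4.96184e-33
  (-)t^(-28) = -6.45039e-32
  (+)t^(-27) = 8.38551e-31
  (-)t^(-26) = -1.09012e-29
  (+)t^(-25) = 1.41715e-28
  (-)t^(-24) = -1.8423e-27
  (+)t^(-23) = 2.39499e-26
  (-)t^(-22) = -3.11348e-25
  (+)t^(-21) = 4.04753e-24
  (-)t^(-20) = -5.26178e-23
  (+)t^(-19) = 6.84032e-22
  (-)t^(-18) = -8.89241e-21
  (+)t^(-17) = 1.15601e-19
  (-)t^(-16) = -1.50282e-18
  (+)t^(-15) = 1.95366e-17
  (+)t^(-13) = 3.30169e-15
Sum = (-2.76864e-45) + (3.59923e-44) + (-4.679e-43) + (6.08269e-42) + (-7.9075e-41) + (1.02798e-39) + (-1.33637e-38) + (1.73728e-37) + (-2.25846e-36) + (2.936e-35) + (-3.8168e-34) + (4.96184e-33) + (-6.45039e-32) + (8.38551e-31) + (-1.09012e-29) + (1.41715e-28) + (-1.8423e-27) + (2.39499e-26) + (-3.11348e-25) + (4.04753e-24) + (-5.26178e-23) + (6.84032e-22) + (-8.89241e-21) + (1.15601e-19) + (-1.50282e-18) + (1.95366e-17) + (3.30169e-15)
= 3.319832114e-15
Rounded to 6 significant figures: 3.31983e-15

3.31983e-15


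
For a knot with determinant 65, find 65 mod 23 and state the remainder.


Step 1: A knot is p-colorable if and only if p divides its determinant.
Step 2: Compute 65 mod 23.
65 = 2 * 23 + 19
Step 3: 65 mod 23 = 19
Step 4: The knot is 23-colorable: no

19


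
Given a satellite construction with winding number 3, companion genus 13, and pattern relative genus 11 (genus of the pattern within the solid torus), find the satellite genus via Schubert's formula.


Schubert: g(satellite) = g_rel(pattern) + |winding| * g(companion),
where g_rel(pattern) is the genus of the pattern relative to the solid torus.
= 11 + 3 * 13
= 11 + 39 = 50

50


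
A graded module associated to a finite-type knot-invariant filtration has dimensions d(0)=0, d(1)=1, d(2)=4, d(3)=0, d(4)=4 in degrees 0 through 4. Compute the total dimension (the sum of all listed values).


Total dimension = d(0) + d(1) + ... + d(4)
= 0 + 1 + 4 + 0 + 4
= 9

9


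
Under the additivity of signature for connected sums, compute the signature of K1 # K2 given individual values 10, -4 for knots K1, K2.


The signature is additive under connected sum.
signature(K1 # K2) = (10) + (-4)
= 6

6


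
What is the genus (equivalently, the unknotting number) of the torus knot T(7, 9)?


For a torus knot T(p,q), both the unknotting number and genus equal (p-1)(q-1)/2.
= (7-1)(9-1)/2
= 6*8/2
= 48/2 = 24

24


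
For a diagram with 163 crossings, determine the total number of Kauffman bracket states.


Each crossing contributes 2 choices (A-smoothing or B-smoothing).
Total states = 2^163 = 11692013098647223345629478661730264157247460343808

11692013098647223345629478661730264157247460343808


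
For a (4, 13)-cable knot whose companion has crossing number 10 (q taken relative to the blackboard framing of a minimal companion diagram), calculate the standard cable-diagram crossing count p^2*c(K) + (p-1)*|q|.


Step 1: Each of the c(K) crossings of the companion diagram becomes p*p = p^2 crossings among the p parallel strands, and each of the |q| twists s_1 s_2 ... s_(p-1) adds (p-1) crossings.
  Crossings = p^2 * c(K) + (p-1)*|q|
Step 2: = 4^2 * 10 + (4-1)*13
Step 3: = 16*10 + 3*13
Step 4: = 160 + 39 = 199

199


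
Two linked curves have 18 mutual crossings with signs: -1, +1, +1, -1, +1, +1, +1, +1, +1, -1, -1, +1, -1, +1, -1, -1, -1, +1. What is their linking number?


Step 1: Count positive crossings: 10
Step 2: Count negative crossings: 8
Step 3: Sum of signs = 10 - 8 = 2
Step 4: Linking number = sum/2 = 2/2 = 1

1


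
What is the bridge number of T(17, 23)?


The bridge number of T(p,q) is min(p,q).
min(17, 23) = 17

17


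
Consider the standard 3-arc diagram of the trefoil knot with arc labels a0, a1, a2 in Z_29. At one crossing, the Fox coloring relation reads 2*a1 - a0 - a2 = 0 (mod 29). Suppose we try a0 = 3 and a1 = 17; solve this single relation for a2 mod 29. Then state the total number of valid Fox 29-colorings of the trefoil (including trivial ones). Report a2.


Step 1: Apply the given crossing relation 2*a1 - a0 - a2 = 0 (mod 29).
  a2 = 2*a1 - a0 mod 29
  a2 = 2*17 - 3 mod 29
  a2 = 34 - 3 mod 29
  a2 = 31 mod 29 = 2
Step 2: The trefoil has determinant 3.
  Number of Fox p-colorings (p prime) is p^2 if p = 3, else p.
  Since 29 does not divide 3, only trivial (constant) colorings exist.
  (So the trial a0 = 3, a1 = 17 with a0 != a1 does NOT extend to a valid coloring of the whole trefoil: the other two crossing relations require 3*(a1 - a0) = 0 (mod 29), which fails.)
  Total colorings = 29
Step 3: a2 = 2, total Fox 29-colorings = 29

2


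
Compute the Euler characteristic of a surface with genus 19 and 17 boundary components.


chi = 2 - 2g - b
= 2 - 2*19 - 17
= 2 - 38 - 17 = -53

-53


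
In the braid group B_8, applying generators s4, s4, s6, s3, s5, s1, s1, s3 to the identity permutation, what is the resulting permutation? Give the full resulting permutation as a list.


Starting with identity [1, 2, 3, 4, 5, 6, 7, 8].
Apply generators in sequence:
  After s4: [1, 2, 3, 5, 4, 6, 7, 8]
  After s4: [1, 2, 3, 4, 5, 6, 7, 8]
  After s6: [1, 2, 3, 4, 5, 7, 6, 8]
  After s3: [1, 2, 4, 3, 5, 7, 6, 8]
  After s5: [1, 2, 4, 3, 7, 5, 6, 8]
  After s1: [2, 1, 4, 3, 7, 5, 6, 8]
  After s1: [1, 2, 4, 3, 7, 5, 6, 8]
  After s3: [1, 2, 3, 4, 7, 5, 6, 8]
Final permutation: [1, 2, 3, 4, 7, 5, 6, 8]

[1, 2, 3, 4, 7, 5, 6, 8]


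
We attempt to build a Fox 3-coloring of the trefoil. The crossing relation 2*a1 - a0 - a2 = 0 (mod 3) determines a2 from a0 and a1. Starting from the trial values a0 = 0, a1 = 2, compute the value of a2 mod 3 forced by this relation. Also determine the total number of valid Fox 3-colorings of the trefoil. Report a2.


Step 1: Apply the given crossing relation 2*a1 - a0 - a2 = 0 (mod 3).
  a2 = 2*a1 - a0 mod 3
  a2 = 2*2 - 0 mod 3
  a2 = 4 - 0 mod 3
  a2 = 4 mod 3 = 1
Step 2: The trefoil has determinant 3.
  Number of Fox p-colorings (p prime) is p^2 if p = 3, else p.
  Since p = 3 divides det = 3, the trefoil is 3-colorable.
  (Indeed for p = 3 any choice of a0, a1 extends to a valid coloring; the trial (a0, a1, a2) = (0, 2, 1) satisfies all three crossing relations.)
  Total colorings = 3^2 = 9
Step 3: a2 = 1, total Fox 3-colorings = 9

1


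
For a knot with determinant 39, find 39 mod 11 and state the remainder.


Step 1: A knot is p-colorable if and only if p divides its determinant.
Step 2: Compute 39 mod 11.
39 = 3 * 11 + 6
Step 3: 39 mod 11 = 6
Step 4: The knot is 11-colorable: no

6


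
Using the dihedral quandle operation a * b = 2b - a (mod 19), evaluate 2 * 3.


2 * 3 = 2*3 - 2 mod 19
= 6 - 2 mod 19
= 4 mod 19 = 4

4


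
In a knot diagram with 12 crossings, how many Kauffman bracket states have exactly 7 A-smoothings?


We choose which 7 of 12 crossings get A-smoothings.
C(12, 7) = 12! / (7! * 5!)
= 792

792


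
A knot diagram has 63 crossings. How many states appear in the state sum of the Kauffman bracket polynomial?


Each crossing contributes 2 choices (A-smoothing or B-smoothing).
Total states = 2^63 = 9223372036854775808

9223372036854775808


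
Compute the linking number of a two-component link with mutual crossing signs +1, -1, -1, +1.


Step 1: Count positive crossings: 2
Step 2: Count negative crossings: 2
Step 3: Sum of signs = 2 - 2 = 0
Step 4: Linking number = sum/2 = 0/2 = 0

0


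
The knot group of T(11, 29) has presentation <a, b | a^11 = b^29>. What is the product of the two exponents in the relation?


The relation is a^11 = b^29.
Product of exponents = 11 * 29
= 319

319


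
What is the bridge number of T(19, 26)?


The bridge number of T(p,q) is min(p,q).
min(19, 26) = 19

19


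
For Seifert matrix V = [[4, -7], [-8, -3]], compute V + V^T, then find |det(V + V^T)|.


Step 1: Form V + V^T where V = [[4, -7], [-8, -3]]
  V^T = [[4, -8], [-7, -3]]
  V + V^T = [[8, -15], [-15, -6]]
Step 2: det(V + V^T) = 8*(-6) - (-15)*(-15)
  = -48 - 225 = -273
Step 3: Knot determinant = |det(V + V^T)| = |-273| = 273

273


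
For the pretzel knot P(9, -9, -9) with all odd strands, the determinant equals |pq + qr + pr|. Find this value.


Step 1: Compute pq + qr + pr.
pq = 9*(-9) = -81
qr = (-9)*(-9) = 81
pr = 9*(-9) = -81
pq + qr + pr = -81 + 81 + (-81) = -81
Step 2: Take absolute value.
det(P(9,-9,-9)) = |-81| = 81

81


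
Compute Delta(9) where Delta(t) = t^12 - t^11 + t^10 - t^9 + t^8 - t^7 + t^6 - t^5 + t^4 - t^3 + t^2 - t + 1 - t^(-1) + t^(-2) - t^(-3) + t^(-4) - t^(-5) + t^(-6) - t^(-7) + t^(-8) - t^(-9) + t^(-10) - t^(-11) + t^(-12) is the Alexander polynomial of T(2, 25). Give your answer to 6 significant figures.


Substituting t = 9 into Delta(t) = t^12 - t^11 + t^10 - t^9 + t^8 - t^7 + t^6 - t^5 + t^4 - t^3 + t^2 - t + 1 - t^(-1) + t^(-2) - t^(-3) + t^(-4) - t^(-5) + t^(-6) - t^(-7) + t^(-8) - t^(-9) + t^(-10) - t^(-11) + t^(-12):
Term values: (282429536481) + (-31381059609) + (3486784401) + (-387420489) + (43046721) + (-4782969) + (531441) + (-59049) + (6561) + (-729) + (81) + (-9) + (1) + (-0.111111) + (0.0123457) + (-0.00137174) + (0.000152416) + (-1.69351e-05) + (1.88168e-06) + (-2.09075e-07) + (2.32306e-08) + (-2.58117e-09) + (2.86797e-10) + (-3.18664e-11) + (3.54071e-12)
Sum = 2.541865828e+11
Rounded to 6 significant figures: 2.54187e+11

2.54187e+11


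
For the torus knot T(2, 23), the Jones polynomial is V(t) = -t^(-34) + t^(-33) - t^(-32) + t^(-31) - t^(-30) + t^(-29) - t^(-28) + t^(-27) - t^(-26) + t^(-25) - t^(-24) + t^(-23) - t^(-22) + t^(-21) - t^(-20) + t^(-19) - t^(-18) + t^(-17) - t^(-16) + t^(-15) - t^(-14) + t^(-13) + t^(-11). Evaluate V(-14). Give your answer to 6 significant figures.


Substituting t = -14 into V(t) = -t^(-34) + t^(-33) - t^(-32) + t^(-31) - t^(-30) + t^(-29) - t^(-28) + t^(-27) - t^(-26) + t^(-25) - t^(-24) + t^(-23) - t^(-22) + t^(-21) - t^(-20) + t^(-19) - t^(-18) + t^(-17) - t^(-16) + t^(-15) - t^(-14) + t^(-13) + t^(-11):
  (-)t^(-34) = -1.07559e-39
  (+)t^(-33) = -1.50583e-38
  (-)t^(-32) = -2.10816e-37
  (+)t^(-31) = -2.95142e-36
  (-)t^(-30) = -4.13199e-35
  (+)t^(-29) = -5.78478e-34
  (-)t^(-28) = -8.09869e-33
  (+)t^(-27) = -1.13382e-31
  (-)t^(-26) = -1.58734e-30
  (+)t^(-25) = -2.22228e-29
  (-)t^(-24) = -3.11119e-28
  (+)t^(-23) = -4.35567e-27
  (-)t^(-22) = -6.09794e-26
  (+)t^(-21) = -8.53712e-25
  (-)t^(-20) = -1.1952e-23
  (+)t^(-19) = -1.67327e-22
  (-)t^(-18) = -2.34258e-21
  (+)t^(-17) = -3.27962e-20
  (-)t^(-16) = -4.59147e-19
  (+)t^(-15) = -6.42805e-18
  (-)t^(-14) = -8.99927e-17
  (+)t^(-13) = -1.2599e-15
  (+)t^(-11) = -2.4694e-13
Sum = (-1.07559e-39) + (-1.50583e-38) + (-2.10816e-37) + (-2.95142e-36) + (-4.13199e-35) + (-5.78478e-34) + (-8.09869e-33) + (-1.13382e-31) + (-1.58734e-30) + (-2.22228e-29) + (-3.11119e-28) + (-4.35567e-27) + (-6.09794e-26) + (-8.53712e-25) + (-1.1952e-23) + (-1.67327e-22) + (-2.34258e-21) + (-3.27962e-20) + (-4.59147e-19) + (-6.42805e-18) + (-8.99927e-17) + (-1.2599e-15) + (-2.4694e-13)
= -2.482969068e-13
Rounded to 6 significant figures: -2.48297e-13

-2.48297e-13


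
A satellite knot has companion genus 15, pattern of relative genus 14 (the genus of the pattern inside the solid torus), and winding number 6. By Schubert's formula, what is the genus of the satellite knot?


Schubert: g(satellite) = g_rel(pattern) + |winding| * g(companion),
where g_rel(pattern) is the genus of the pattern relative to the solid torus.
= 14 + 6 * 15
= 14 + 90 = 104

104


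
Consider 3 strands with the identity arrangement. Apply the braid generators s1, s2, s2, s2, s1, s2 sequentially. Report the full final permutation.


Starting with identity [1, 2, 3].
Apply generators in sequence:
  After s1: [2, 1, 3]
  After s2: [2, 3, 1]
  After s2: [2, 1, 3]
  After s2: [2, 3, 1]
  After s1: [3, 2, 1]
  After s2: [3, 1, 2]
Final permutation: [3, 1, 2]

[3, 1, 2]


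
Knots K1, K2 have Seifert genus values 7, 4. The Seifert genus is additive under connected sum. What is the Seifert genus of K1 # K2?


The Seifert genus is additive under connected sum.
Seifert genus(K1 # K2) = (7) + (4)
= 11

11


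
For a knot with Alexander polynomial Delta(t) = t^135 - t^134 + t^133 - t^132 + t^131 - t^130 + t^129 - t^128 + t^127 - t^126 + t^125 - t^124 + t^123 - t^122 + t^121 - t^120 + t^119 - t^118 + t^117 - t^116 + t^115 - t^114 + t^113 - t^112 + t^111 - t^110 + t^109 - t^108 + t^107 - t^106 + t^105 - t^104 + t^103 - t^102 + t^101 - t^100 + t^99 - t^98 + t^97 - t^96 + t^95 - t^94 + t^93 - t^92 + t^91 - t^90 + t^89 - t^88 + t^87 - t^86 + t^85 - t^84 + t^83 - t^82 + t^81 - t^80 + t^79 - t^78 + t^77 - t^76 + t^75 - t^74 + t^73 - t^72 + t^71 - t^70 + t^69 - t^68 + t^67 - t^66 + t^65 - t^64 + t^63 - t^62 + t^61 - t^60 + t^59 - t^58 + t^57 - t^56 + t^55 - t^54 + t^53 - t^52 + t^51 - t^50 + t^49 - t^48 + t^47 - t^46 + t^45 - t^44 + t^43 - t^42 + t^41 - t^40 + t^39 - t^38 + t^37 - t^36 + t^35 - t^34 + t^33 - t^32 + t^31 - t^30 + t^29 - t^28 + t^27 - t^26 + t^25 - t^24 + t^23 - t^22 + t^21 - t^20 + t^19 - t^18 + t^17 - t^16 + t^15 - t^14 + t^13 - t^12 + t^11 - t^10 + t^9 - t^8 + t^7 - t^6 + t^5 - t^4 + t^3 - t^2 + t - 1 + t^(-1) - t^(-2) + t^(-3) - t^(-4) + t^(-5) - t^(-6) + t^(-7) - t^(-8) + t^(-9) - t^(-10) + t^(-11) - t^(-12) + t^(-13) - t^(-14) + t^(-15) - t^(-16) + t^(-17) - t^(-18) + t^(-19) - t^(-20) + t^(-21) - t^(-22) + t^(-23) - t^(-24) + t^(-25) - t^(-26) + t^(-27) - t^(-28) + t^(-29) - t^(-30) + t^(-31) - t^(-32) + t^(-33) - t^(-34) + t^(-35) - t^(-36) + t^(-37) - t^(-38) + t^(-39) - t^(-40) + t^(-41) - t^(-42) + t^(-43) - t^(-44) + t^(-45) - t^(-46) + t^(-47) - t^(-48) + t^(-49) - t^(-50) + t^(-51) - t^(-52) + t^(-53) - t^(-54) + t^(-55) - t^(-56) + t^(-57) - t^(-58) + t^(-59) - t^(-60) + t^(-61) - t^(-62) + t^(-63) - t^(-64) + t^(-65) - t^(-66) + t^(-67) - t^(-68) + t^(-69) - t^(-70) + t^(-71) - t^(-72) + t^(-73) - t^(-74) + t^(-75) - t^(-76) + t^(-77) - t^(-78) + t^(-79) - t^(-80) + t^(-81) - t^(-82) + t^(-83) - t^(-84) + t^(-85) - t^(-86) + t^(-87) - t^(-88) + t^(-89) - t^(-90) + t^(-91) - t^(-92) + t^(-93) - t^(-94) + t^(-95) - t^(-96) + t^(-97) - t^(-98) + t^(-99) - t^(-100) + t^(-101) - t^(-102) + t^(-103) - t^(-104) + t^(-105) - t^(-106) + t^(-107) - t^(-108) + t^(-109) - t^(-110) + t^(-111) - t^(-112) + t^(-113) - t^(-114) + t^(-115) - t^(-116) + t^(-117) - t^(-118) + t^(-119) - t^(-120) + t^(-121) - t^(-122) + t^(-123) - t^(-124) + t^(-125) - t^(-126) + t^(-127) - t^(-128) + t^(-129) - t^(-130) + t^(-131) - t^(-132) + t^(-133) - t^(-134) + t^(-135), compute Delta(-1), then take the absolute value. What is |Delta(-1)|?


Step 1: The polynomial has 271 terms with alternating signs, exponents from 135 down to -135.
Step 2: Substitute t = -1. The i-th term has coefficient (-1)^i and exponent (m-i),
  so its value is (-1)^i * (-1)^(m-i) = (-1)^m = -1 for every i.
Step 3: All 271 terms equal -1, so Delta(-1) = 271 * (-1) = -271
Step 4: |Delta(-1)| = 271

271


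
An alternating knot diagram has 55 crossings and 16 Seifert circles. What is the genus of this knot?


For alternating knots, g = (c - s + 1)/2.
= (55 - 16 + 1)/2
= 40/2 = 20

20


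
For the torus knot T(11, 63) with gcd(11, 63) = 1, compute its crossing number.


For a torus knot T(p, q) with gcd(p,q)=1,
the crossing number is min(p*(q-1), q*(p-1)).
p*(q-1) = 11*62 = 682
q*(p-1) = 63*10 = 630
min(682, 630) = 630

630


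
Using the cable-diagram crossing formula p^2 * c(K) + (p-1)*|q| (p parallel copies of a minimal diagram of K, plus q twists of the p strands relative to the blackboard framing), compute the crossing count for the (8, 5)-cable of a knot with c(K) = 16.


Step 1: Each of the c(K) crossings of the companion diagram becomes p*p = p^2 crossings among the p parallel strands, and each of the |q| twists s_1 s_2 ... s_(p-1) adds (p-1) crossings.
  Crossings = p^2 * c(K) + (p-1)*|q|
Step 2: = 8^2 * 16 + (8-1)*5
Step 3: = 64*16 + 7*5
Step 4: = 1024 + 35 = 1059

1059


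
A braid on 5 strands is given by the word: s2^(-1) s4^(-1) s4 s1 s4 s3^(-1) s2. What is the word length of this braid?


The word length counts the number of generators (including inverses).
Listing each generator: s2^(-1), s4^(-1), s4, s1, s4, s3^(-1), s2
There are 7 generators in this braid word.

7


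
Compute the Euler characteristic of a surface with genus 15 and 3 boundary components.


chi = 2 - 2g - b
= 2 - 2*15 - 3
= 2 - 30 - 3 = -31

-31


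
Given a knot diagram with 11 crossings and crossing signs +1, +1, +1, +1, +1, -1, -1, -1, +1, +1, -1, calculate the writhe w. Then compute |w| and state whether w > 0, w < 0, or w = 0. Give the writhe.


Step 1: Count positive crossings (+1).
Positive crossings: 7
Step 2: Count negative crossings (-1).
Negative crossings: 4
Step 3: Writhe = (positive) - (negative)
w = 7 - 4 = 3
Step 4: |w| = 3, and w is positive

3


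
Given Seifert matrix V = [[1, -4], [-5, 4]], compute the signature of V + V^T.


Step 1: V + V^T = [[2, -9], [-9, 8]]
Step 2: trace = 10, det = -65
Step 3: Discriminant = 10^2 - 4*(-65) = 360
Step 4: Eigenvalues: 14.4868, -4.48683
Step 5: Signature = (# positive eigenvalues) - (# negative eigenvalues) = 0

0


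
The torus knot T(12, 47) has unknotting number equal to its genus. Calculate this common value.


For a torus knot T(p,q), both the unknotting number and genus equal (p-1)(q-1)/2.
= (12-1)(47-1)/2
= 11*46/2
= 506/2 = 253

253


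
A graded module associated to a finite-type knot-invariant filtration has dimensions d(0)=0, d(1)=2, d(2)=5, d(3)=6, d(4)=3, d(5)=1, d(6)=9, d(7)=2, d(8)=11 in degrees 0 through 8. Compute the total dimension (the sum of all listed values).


Total dimension = d(0) + d(1) + ... + d(8)
= 0 + 2 + 5 + 6 + 3 + 1 + 9 + 2 + 11
= 39

39


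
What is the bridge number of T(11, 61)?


The bridge number of T(p,q) is min(p,q).
min(11, 61) = 11

11


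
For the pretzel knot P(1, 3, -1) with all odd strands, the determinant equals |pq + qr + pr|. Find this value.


Step 1: Compute pq + qr + pr.
pq = 1*3 = 3
qr = 3*(-1) = -3
pr = 1*(-1) = -1
pq + qr + pr = 3 + (-3) + (-1) = -1
Step 2: Take absolute value.
det(P(1,3,-1)) = |-1| = 1

1


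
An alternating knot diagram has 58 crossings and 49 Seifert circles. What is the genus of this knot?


For alternating knots, g = (c - s + 1)/2.
= (58 - 49 + 1)/2
= 10/2 = 5

5


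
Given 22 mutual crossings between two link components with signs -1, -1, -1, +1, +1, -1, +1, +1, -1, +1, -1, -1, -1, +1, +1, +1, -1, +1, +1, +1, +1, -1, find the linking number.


Step 1: Count positive crossings: 12
Step 2: Count negative crossings: 10
Step 3: Sum of signs = 12 - 10 = 2
Step 4: Linking number = sum/2 = 2/2 = 1

1


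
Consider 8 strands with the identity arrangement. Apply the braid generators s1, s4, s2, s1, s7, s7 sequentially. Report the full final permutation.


Starting with identity [1, 2, 3, 4, 5, 6, 7, 8].
Apply generators in sequence:
  After s1: [2, 1, 3, 4, 5, 6, 7, 8]
  After s4: [2, 1, 3, 5, 4, 6, 7, 8]
  After s2: [2, 3, 1, 5, 4, 6, 7, 8]
  After s1: [3, 2, 1, 5, 4, 6, 7, 8]
  After s7: [3, 2, 1, 5, 4, 6, 8, 7]
  After s7: [3, 2, 1, 5, 4, 6, 7, 8]
Final permutation: [3, 2, 1, 5, 4, 6, 7, 8]

[3, 2, 1, 5, 4, 6, 7, 8]


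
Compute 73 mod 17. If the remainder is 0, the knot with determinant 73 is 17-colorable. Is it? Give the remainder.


Step 1: A knot is p-colorable if and only if p divides its determinant.
Step 2: Compute 73 mod 17.
73 = 4 * 17 + 5
Step 3: 73 mod 17 = 5
Step 4: The knot is 17-colorable: no

5


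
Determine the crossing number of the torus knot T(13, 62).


For a torus knot T(p, q) with gcd(p,q)=1,
the crossing number is min(p*(q-1), q*(p-1)).
p*(q-1) = 13*61 = 793
q*(p-1) = 62*12 = 744
min(793, 744) = 744

744


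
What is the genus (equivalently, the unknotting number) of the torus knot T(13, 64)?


For a torus knot T(p,q), both the unknotting number and genus equal (p-1)(q-1)/2.
= (13-1)(64-1)/2
= 12*63/2
= 756/2 = 378

378


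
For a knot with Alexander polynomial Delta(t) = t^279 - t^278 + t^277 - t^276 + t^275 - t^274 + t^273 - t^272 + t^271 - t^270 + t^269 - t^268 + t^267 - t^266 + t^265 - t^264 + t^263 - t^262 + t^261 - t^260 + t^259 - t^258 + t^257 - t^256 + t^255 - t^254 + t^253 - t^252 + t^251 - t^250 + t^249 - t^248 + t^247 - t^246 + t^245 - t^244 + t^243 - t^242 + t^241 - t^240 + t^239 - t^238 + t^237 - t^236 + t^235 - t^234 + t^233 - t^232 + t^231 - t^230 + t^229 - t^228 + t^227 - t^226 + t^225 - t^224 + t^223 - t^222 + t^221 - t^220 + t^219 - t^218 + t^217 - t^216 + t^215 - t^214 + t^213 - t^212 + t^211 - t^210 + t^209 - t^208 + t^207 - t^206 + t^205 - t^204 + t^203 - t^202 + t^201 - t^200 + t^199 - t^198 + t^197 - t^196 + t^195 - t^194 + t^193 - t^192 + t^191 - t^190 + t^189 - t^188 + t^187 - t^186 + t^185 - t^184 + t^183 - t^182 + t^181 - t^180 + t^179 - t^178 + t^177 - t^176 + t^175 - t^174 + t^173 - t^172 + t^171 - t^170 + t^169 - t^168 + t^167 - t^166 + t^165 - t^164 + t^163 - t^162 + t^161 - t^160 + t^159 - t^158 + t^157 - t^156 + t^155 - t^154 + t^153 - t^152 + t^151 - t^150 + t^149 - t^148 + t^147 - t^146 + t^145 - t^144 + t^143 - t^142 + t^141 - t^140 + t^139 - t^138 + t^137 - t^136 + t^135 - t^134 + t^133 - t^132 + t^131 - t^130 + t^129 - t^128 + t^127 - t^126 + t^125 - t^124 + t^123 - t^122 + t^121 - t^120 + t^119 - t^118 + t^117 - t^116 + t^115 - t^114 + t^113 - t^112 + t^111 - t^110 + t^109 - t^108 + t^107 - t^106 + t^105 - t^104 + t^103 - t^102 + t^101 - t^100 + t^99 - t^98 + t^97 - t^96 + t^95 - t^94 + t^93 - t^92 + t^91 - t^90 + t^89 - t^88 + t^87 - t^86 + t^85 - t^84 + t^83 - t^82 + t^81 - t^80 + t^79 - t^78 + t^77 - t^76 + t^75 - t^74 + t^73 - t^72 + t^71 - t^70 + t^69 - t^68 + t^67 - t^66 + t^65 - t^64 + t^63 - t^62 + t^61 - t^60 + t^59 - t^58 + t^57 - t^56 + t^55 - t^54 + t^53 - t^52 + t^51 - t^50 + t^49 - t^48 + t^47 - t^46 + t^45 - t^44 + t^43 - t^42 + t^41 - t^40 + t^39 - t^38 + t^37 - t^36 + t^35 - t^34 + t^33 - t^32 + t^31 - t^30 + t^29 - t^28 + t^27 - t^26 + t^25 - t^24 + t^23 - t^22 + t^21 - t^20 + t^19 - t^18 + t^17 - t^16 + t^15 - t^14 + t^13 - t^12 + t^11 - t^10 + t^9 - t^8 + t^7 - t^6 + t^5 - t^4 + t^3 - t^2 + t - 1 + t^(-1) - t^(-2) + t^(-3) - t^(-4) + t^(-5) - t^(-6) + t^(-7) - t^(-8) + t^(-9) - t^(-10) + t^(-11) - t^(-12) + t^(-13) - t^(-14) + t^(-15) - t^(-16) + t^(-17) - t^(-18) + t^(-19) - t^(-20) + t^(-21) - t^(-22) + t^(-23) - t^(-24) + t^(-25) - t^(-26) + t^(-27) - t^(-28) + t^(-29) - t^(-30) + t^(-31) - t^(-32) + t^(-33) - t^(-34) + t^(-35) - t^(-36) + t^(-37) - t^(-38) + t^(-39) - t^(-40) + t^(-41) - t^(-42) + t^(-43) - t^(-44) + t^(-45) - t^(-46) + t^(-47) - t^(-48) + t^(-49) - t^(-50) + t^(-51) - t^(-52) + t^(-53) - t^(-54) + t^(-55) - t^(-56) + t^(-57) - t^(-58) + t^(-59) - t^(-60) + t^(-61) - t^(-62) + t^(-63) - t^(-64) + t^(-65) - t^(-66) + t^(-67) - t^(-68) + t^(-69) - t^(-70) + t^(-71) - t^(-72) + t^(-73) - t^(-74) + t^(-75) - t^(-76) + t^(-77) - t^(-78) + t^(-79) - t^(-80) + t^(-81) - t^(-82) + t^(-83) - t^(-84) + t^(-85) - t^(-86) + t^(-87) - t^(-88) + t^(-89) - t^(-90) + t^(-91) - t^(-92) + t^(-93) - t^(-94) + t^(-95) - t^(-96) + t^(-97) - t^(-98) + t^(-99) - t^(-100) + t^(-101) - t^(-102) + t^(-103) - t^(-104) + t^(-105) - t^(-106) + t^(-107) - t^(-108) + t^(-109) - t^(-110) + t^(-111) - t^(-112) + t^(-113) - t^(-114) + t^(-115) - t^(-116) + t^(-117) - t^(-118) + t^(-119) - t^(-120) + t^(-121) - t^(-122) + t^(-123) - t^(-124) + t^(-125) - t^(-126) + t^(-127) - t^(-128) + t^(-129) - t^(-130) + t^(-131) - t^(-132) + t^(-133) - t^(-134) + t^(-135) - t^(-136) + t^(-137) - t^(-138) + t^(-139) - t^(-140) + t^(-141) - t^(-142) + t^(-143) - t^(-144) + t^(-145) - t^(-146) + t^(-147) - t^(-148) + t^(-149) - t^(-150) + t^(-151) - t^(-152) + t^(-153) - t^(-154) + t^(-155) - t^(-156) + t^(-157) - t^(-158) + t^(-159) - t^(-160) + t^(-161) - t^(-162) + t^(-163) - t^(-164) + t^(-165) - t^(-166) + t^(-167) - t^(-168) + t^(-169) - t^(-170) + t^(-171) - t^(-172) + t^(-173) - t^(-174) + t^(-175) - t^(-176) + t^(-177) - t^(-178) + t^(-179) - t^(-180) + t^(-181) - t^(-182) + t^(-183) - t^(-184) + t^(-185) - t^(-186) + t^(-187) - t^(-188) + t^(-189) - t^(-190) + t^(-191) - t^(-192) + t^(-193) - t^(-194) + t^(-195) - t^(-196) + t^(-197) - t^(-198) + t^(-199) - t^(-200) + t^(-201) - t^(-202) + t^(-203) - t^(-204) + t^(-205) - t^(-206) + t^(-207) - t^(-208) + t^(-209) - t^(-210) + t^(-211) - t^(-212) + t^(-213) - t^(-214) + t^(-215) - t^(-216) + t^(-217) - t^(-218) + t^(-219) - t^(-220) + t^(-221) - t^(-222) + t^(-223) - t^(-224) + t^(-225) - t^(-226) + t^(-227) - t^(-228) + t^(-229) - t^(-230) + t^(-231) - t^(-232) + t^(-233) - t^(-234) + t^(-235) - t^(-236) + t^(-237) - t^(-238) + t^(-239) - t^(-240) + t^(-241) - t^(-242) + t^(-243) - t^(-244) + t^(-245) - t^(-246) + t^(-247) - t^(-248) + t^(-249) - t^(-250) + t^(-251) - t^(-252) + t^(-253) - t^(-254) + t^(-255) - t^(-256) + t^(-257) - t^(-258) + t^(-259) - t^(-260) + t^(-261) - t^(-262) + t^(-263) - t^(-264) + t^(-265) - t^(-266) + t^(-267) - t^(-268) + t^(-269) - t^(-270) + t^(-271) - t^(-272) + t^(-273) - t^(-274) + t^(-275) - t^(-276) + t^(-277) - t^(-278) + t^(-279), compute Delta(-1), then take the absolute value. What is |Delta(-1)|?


Step 1: The polynomial has 559 terms with alternating signs, exponents from 279 down to -279.
Step 2: Substitute t = -1. The i-th term has coefficient (-1)^i and exponent (m-i),
  so its value is (-1)^i * (-1)^(m-i) = (-1)^m = -1 for every i.
Step 3: All 559 terms equal -1, so Delta(-1) = 559 * (-1) = -559
Step 4: |Delta(-1)| = 559

559


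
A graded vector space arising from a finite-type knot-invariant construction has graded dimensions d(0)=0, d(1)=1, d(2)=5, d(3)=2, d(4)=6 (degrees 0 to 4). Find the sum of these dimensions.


Total dimension = d(0) + d(1) + ... + d(4)
= 0 + 1 + 5 + 2 + 6
= 14

14


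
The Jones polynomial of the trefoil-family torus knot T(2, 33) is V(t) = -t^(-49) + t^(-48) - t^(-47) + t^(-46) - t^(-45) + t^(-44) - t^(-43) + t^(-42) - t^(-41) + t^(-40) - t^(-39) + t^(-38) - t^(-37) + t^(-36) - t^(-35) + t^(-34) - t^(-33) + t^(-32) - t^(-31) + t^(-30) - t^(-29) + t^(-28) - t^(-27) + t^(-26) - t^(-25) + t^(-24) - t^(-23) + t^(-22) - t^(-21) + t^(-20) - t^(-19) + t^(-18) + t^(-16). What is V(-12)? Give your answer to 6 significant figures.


Substituting t = -12 into V(t) = -t^(-49) + t^(-48) - t^(-47) + t^(-46) - t^(-45) + t^(-44) - t^(-43) + t^(-42) - t^(-41) + t^(-40) - t^(-39) + t^(-38) - t^(-37) + t^(-36) - t^(-35) + t^(-34) - t^(-33) + t^(-32) - t^(-31) + t^(-30) - t^(-29) + t^(-28) - t^(-27) + t^(-26) - t^(-25) + t^(-24) - t^(-23) + t^(-22) - t^(-21) + t^(-20) - t^(-19) + t^(-18) + t^(-16):
  (-)t^(-49) = 1.31862e-53
  (+)t^(-48) = 1.58234e-52
  (-)t^(-47) = 1.89881e-51
  (+)t^(-46) = 2.27857e-50
  (-)t^(-45) = 2.73429e-49
  (+)t^(-44) = 3.28114e-48
  (-)t^(-43) = 3.93737e-47
  (+)t^(-42) = 4.72485e-46
  (-)t^(-41) = 5.66982e-45
  (+)t^(-40) = 6.80378e-44
  (-)t^(-39) = 8.16453e-43
  (+)t^(-38) = 9.79744e-42
  (-)t^(-37) = 1.17569e-40
  (+)t^(-36) = 1.41083e-39
  (-)t^(-35) = 1.693e-38
  (+)t^(-34) = 2.0316e-37
  (-)t^(-33) = 2.43792e-36
  (+)t^(-32) = 2.9255e-35
  (-)t^(-31) = 3.5106e-34
  (+)t^(-30) = 4.21272e-33
  (-)t^(-29) = 5.05526e-32
  (+)t^(-28) = 6.06632e-31
  (-)t^(-27) = 7.27958e-30
  (+)t^(-26) = 8.7355e-29
  (-)t^(-25) = 1.04826e-27
  (+)t^(-24) = 1.25791e-26
  (-)t^(-23) = 1.50949e-25
  (+)t^(-22) = 1.81139e-24
  (-)t^(-21) = 2.17367e-23
  (+)t^(-20) = 2.60841e-22
  (-)t^(-19) = 3.13009e-21
  (+)t^(-18) = 3.7561e-20
  (+)t^(-16) = 5.40879e-18
Sum = (1.31862e-53) + (1.58234e-52) + (1.89881e-51) + (2.27857e-50) + (2.73429e-49) + (3.28114e-48) + (3.93737e-47) + (4.72485e-46) + (5.66982e-45) + (6.80378e-44) + (8.16453e-43) + (9.79744e-42) + (1.17569e-40) + (1.41083e-39) + (1.693e-38) + (2.0316e-37) + (2.43792e-36) + (2.9255e-35) + (3.5106e-34) + (4.21272e-33) + (5.05526e-32) + (6.06632e-31) + (7.27958e-30) + (8.7355e-29) + (1.04826e-27) + (1.25791e-26) + (1.50949e-25) + (1.81139e-24) + (2.17367e-23) + (2.60841e-22) + (3.13009e-21) + (3.7561e-20) + (5.40879e-18)
= 5.44976497e-18
Rounded to 6 significant figures: 5.44976e-18

5.44976e-18


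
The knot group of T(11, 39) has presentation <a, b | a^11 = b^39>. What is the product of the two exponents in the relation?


The relation is a^11 = b^39.
Product of exponents = 11 * 39
= 429

429


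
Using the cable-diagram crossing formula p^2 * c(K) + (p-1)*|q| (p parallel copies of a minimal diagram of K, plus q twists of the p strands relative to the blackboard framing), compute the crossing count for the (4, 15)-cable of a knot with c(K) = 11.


Step 1: Each of the c(K) crossings of the companion diagram becomes p*p = p^2 crossings among the p parallel strands, and each of the |q| twists s_1 s_2 ... s_(p-1) adds (p-1) crossings.
  Crossings = p^2 * c(K) + (p-1)*|q|
Step 2: = 4^2 * 11 + (4-1)*15
Step 3: = 16*11 + 3*15
Step 4: = 176 + 45 = 221

221


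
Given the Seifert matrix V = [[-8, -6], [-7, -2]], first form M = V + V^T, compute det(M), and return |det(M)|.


Step 1: Form V + V^T where V = [[-8, -6], [-7, -2]]
  V^T = [[-8, -7], [-6, -2]]
  V + V^T = [[-16, -13], [-13, -4]]
Step 2: det(V + V^T) = (-16)*(-4) - (-13)*(-13)
  = 64 - 169 = -105
Step 3: Knot determinant = |det(V + V^T)| = |-105| = 105

105


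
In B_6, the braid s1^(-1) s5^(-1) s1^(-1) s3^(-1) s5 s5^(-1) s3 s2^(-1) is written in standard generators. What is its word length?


The word length counts the number of generators (including inverses).
Listing each generator: s1^(-1), s5^(-1), s1^(-1), s3^(-1), s5, s5^(-1), s3, s2^(-1)
There are 8 generators in this braid word.

8


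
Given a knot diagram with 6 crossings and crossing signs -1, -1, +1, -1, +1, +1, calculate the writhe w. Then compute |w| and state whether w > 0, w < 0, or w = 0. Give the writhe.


Step 1: Count positive crossings (+1).
Positive crossings: 3
Step 2: Count negative crossings (-1).
Negative crossings: 3
Step 3: Writhe = (positive) - (negative)
w = 3 - 3 = 0
Step 4: |w| = 0, and w is zero

0


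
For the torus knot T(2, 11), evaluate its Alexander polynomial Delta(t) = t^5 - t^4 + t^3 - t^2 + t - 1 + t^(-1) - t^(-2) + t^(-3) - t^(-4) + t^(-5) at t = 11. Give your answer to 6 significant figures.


Substituting t = 11 into Delta(t) = t^5 - t^4 + t^3 - t^2 + t - 1 + t^(-1) - t^(-2) + t^(-3) - t^(-4) + t^(-5):
Term values: (161051) + (-14641) + (1331) + (-121) + (11) + (-1) + (0.0909091) + (-0.00826446) + (0.000751315) + (-6.83013e-05) + (6.20921e-06)
Sum = 147630.0833
Rounded to 6 significant figures: 147630

147630


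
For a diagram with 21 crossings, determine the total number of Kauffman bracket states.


Each crossing contributes 2 choices (A-smoothing or B-smoothing).
Total states = 2^21 = 2097152

2097152


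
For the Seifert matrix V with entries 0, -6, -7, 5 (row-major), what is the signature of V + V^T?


Step 1: V + V^T = [[0, -13], [-13, 10]]
Step 2: trace = 10, det = -169
Step 3: Discriminant = 10^2 - 4*(-169) = 776
Step 4: Eigenvalues: 18.9284, -8.92839
Step 5: Signature = (# positive eigenvalues) - (# negative eigenvalues) = 0

0


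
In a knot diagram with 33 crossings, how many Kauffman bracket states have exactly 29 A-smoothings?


We choose which 29 of 33 crossings get A-smoothings.
C(33, 29) = 33! / (29! * 4!)
= 40920

40920


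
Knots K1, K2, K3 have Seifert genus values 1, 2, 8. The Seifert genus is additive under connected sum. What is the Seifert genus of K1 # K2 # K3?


The Seifert genus is additive under connected sum.
Seifert genus(K1 # K2 # K3) = (1) + (2) + (8)
= 11

11


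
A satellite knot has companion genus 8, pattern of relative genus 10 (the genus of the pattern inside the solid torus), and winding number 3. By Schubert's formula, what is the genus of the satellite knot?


Schubert: g(satellite) = g_rel(pattern) + |winding| * g(companion),
where g_rel(pattern) is the genus of the pattern relative to the solid torus.
= 10 + 3 * 8
= 10 + 24 = 34

34


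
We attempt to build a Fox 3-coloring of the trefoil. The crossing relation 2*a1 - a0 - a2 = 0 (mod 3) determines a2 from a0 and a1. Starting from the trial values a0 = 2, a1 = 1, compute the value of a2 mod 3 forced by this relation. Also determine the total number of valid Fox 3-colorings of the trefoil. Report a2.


Step 1: Apply the given crossing relation 2*a1 - a0 - a2 = 0 (mod 3).
  a2 = 2*a1 - a0 mod 3
  a2 = 2*1 - 2 mod 3
  a2 = 2 - 2 mod 3
  a2 = 0 mod 3 = 0
Step 2: The trefoil has determinant 3.
  Number of Fox p-colorings (p prime) is p^2 if p = 3, else p.
  Since p = 3 divides det = 3, the trefoil is 3-colorable.
  (Indeed for p = 3 any choice of a0, a1 extends to a valid coloring; the trial (a0, a1, a2) = (2, 1, 0) satisfies all three crossing relations.)
  Total colorings = 3^2 = 9
Step 3: a2 = 0, total Fox 3-colorings = 9

0


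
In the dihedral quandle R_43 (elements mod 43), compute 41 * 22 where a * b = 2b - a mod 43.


41 * 22 = 2*22 - 41 mod 43
= 44 - 41 mod 43
= 3 mod 43 = 3

3


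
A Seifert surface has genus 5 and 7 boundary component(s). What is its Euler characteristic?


chi = 2 - 2g - b
= 2 - 2*5 - 7
= 2 - 10 - 7 = -15

-15


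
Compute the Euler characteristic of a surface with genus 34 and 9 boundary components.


chi = 2 - 2g - b
= 2 - 2*34 - 9
= 2 - 68 - 9 = -75

-75


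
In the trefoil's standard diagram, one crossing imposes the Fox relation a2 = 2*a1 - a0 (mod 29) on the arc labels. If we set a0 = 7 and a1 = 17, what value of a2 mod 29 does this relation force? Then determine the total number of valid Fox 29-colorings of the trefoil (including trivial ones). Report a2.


Step 1: Apply the given crossing relation 2*a1 - a0 - a2 = 0 (mod 29).
  a2 = 2*a1 - a0 mod 29
  a2 = 2*17 - 7 mod 29
  a2 = 34 - 7 mod 29
  a2 = 27 mod 29 = 27
Step 2: The trefoil has determinant 3.
  Number of Fox p-colorings (p prime) is p^2 if p = 3, else p.
  Since 29 does not divide 3, only trivial (constant) colorings exist.
  (So the trial a0 = 7, a1 = 17 with a0 != a1 does NOT extend to a valid coloring of the whole trefoil: the other two crossing relations require 3*(a1 - a0) = 0 (mod 29), which fails.)
  Total colorings = 29
Step 3: a2 = 27, total Fox 29-colorings = 29

27
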